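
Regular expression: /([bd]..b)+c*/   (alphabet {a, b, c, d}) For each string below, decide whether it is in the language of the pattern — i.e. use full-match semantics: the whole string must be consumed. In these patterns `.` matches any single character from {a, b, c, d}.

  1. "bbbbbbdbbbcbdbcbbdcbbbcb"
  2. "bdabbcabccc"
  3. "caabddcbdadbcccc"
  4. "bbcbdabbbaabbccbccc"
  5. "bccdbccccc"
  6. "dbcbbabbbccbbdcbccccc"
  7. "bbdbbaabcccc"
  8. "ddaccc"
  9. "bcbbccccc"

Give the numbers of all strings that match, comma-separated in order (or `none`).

1, 2, 4, 6, 7, 9

1 → match
2 → match
3 → no match
4 → match
5 → no match
6 → match
7 → match
8 → no match
9 → match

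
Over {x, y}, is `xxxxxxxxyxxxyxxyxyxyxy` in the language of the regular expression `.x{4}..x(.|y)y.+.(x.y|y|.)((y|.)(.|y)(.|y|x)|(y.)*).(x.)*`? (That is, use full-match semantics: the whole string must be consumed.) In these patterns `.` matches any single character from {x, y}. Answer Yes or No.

No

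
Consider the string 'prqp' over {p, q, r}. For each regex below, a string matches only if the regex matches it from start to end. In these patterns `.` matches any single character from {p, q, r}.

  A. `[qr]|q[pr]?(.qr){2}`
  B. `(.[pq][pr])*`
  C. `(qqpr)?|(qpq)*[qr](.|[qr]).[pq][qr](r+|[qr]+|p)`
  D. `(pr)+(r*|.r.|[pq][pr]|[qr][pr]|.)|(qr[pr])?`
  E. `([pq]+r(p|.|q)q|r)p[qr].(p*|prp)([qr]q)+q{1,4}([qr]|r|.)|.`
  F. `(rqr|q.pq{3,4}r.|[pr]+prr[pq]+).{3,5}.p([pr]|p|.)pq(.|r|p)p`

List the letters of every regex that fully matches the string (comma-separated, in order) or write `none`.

A → no match
B → no match
C → no match
D → match
E → no match
F → no match

D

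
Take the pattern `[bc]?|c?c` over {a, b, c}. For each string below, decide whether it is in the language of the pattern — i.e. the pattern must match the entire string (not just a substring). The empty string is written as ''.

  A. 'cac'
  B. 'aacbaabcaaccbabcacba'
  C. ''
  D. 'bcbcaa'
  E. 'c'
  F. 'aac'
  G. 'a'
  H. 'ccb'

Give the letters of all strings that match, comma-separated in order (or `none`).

C, E

A → no match
B → no match
C → match
D → no match
E → match
F → no match
G → no match
H → no match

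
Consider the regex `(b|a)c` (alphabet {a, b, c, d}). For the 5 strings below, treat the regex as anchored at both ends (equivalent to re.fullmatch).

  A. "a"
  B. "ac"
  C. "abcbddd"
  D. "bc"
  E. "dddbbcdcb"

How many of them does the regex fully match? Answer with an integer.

2

A → no match — must end with "c"
B → match
C → no match — must end with "c"
D → match
E → no match — must end with "c"
Total matched: 2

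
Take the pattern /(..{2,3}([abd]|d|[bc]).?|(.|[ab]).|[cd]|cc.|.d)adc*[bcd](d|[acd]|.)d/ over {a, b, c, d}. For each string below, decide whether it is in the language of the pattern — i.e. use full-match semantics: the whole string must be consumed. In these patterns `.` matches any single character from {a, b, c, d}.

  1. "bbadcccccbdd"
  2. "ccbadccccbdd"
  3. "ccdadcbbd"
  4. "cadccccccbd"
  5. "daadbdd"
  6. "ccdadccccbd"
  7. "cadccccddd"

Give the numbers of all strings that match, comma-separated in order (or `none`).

1, 2, 3, 4, 5, 6, 7

1 → match
2 → match
3 → match
4 → match
5 → match
6 → match
7 → match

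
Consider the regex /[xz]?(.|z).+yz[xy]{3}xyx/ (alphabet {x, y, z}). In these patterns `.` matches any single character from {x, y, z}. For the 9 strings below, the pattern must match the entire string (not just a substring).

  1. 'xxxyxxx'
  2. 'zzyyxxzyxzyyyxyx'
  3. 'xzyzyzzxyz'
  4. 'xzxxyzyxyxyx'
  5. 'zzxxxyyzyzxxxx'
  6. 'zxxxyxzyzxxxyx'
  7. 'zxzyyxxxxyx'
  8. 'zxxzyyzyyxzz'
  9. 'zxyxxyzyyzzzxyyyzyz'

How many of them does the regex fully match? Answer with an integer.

1 → no match — must end with 'xyx'
2 → no match
3 → no match — must end with 'xyx'
4 → match
5 → no match — must end with 'xyx'
6 → no match
7 → no match
8 → no match — must end with 'xyx'
9 → no match — must end with 'xyx'
Total matched: 1

1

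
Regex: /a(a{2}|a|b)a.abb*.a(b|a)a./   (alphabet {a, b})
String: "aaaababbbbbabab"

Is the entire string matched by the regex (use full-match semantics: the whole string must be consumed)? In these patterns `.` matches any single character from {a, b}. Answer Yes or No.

Yes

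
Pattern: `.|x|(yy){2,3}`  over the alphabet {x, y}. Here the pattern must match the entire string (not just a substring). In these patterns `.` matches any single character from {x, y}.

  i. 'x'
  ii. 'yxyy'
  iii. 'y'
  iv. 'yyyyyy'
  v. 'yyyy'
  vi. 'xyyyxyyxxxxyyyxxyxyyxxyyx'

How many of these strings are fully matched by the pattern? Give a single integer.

i. 'x' → match
ii. 'yxyy' → no match
iii. 'y' → match
iv. 'yyyyyy' → match
v. 'yyyy' → match
vi → no match
Total matched: 4

4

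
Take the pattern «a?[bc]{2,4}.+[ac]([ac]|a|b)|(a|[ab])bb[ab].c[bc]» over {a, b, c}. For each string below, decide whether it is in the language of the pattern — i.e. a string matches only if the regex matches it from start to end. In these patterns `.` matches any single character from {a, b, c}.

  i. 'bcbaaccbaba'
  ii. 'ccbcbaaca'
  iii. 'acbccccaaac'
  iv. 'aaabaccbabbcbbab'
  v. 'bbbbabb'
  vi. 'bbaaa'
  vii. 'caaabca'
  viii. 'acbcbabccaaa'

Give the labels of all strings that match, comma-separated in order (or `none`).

ii, iii, vi, viii

i → no match
ii → match
iii → match
iv → no match
v → no match
vi → match
vii → no match
viii → match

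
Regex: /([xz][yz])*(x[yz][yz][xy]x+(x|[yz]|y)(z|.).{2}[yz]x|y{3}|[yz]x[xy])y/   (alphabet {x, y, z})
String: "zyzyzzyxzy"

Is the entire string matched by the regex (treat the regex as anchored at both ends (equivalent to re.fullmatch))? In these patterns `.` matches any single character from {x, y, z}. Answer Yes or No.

No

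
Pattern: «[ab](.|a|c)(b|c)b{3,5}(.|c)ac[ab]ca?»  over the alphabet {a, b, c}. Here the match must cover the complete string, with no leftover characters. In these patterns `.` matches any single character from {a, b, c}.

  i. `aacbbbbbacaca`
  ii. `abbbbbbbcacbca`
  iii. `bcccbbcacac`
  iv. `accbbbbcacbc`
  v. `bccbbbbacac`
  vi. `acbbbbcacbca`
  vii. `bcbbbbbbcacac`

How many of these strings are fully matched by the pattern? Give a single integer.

6

i → match
ii → match
iii → no match
iv → match
v → match
vi → match
vii → match
Total matched: 6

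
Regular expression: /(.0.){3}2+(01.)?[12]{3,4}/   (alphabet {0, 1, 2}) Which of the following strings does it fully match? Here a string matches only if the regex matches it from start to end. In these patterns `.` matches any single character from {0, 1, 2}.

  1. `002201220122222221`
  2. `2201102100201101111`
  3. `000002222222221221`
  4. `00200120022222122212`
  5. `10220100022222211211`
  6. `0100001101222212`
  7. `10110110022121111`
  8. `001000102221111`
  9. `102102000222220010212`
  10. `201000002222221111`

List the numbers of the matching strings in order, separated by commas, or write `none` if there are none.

1 → no match
2 → no match
3 → no match
4 → no match
5 → no match
6 → no match
7 → no match
8 → match
9 → no match
10 → match

8, 10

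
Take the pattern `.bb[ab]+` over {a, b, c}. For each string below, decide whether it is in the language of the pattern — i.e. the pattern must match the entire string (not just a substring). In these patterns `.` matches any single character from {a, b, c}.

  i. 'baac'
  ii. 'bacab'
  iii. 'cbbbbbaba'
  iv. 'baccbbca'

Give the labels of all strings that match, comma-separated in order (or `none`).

i → no match
ii → no match
iii → match
iv → no match

iii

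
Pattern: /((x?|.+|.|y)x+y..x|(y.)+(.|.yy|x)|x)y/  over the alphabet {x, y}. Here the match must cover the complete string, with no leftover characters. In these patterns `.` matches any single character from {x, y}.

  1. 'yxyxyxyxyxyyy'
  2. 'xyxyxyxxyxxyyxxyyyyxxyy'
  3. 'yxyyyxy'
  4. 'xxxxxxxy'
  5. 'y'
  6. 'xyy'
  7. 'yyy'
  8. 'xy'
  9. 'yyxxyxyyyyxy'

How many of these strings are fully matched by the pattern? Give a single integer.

1 → no match
2 → no match
3. 'yxyyyxy' → match
4. 'xxxxxxxy' → no match
5. 'y' → no match
6. 'xyy' → no match
7. 'yyy' → no match
8. 'xy' → match
9. 'yyxxyxyyyyxy' → no match
Total matched: 2

2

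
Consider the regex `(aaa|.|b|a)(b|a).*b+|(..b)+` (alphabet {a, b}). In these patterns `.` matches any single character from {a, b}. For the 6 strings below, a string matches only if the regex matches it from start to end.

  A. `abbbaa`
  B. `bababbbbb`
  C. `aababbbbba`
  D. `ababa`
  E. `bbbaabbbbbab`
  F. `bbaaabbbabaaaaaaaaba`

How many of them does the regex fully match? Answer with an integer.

2

A → no match — must end with `b`
B → match
C → no match — must end with `b`
D → no match — must end with `b`
E → match
F → no match — must end with `b`
Total matched: 2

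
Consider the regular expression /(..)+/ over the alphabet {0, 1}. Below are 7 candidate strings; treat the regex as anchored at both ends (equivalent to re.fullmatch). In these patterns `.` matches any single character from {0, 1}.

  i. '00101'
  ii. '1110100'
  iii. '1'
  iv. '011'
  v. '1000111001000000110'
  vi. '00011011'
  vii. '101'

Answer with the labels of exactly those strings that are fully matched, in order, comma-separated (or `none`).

i → no match
ii → no match
iii → no match
iv → no match
v → no match
vi → match
vii → no match

vi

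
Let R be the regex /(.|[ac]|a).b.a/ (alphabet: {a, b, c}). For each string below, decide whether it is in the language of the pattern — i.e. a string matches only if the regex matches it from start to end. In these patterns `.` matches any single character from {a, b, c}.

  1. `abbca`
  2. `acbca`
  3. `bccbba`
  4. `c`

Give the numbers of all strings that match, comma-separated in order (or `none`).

1 → match
2 → match
3 → no match
4 → no match — must end with `a`

1, 2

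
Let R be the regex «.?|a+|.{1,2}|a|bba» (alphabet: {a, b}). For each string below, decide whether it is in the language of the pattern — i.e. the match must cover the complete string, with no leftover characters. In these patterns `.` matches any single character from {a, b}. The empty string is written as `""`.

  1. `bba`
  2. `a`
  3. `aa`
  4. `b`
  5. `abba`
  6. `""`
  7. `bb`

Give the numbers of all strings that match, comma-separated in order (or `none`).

1 → match
2 → match
3 → match
4 → match
5 → no match
6 → match
7 → match

1, 2, 3, 4, 6, 7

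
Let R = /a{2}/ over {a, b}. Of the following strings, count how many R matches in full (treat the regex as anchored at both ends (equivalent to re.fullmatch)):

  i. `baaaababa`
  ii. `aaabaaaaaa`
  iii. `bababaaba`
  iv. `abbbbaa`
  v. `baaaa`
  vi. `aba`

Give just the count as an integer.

i → no match — must start with `a`
ii → no match
iii → no match — must start with `a`
iv → no match
v → no match — must start with `a`
vi → no match
Total matched: 0

0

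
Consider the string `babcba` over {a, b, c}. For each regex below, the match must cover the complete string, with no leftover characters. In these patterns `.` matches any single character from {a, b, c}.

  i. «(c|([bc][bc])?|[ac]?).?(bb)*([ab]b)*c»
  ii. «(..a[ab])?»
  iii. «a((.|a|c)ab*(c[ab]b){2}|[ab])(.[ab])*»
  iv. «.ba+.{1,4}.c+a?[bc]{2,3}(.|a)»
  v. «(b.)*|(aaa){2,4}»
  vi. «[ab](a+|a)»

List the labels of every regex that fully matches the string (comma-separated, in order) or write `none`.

i → no match — must end with `c`
ii → no match
iii → no match — must start with `a`
iv → no match
v → match
vi → no match

v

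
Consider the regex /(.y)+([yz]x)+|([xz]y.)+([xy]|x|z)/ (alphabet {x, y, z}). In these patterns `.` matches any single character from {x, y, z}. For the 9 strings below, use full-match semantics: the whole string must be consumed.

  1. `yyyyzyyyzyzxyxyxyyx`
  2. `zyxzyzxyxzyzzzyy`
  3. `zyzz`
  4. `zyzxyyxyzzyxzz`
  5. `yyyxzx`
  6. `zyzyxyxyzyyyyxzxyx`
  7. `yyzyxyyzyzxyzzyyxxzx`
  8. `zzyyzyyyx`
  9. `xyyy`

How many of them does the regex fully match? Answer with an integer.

1 → no match
2 → no match
3. `zyzz` → match
4 → no match
5. `yyyxzx` → match
6 → match
7 → no match
8. `zzyyzyyyx` → no match
9. `xyyy` → match
Total matched: 4

4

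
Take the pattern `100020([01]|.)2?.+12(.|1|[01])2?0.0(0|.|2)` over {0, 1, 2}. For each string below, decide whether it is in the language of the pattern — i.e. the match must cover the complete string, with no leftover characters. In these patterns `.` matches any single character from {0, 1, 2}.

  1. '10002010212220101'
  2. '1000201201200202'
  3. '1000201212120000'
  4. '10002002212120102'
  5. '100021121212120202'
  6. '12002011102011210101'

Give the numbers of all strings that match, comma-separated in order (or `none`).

1, 2, 3, 4

1 → match
2 → match
3 → match
4 → match
5 → no match — must start with '100020'
6 → no match — must start with '100020'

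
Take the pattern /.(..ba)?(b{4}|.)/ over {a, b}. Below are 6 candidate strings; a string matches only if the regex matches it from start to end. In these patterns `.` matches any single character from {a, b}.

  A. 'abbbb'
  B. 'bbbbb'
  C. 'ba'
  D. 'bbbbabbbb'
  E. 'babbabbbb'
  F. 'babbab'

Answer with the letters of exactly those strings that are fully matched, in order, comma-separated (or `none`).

A → match
B → match
C → match
D → match
E → match
F → match

A, B, C, D, E, F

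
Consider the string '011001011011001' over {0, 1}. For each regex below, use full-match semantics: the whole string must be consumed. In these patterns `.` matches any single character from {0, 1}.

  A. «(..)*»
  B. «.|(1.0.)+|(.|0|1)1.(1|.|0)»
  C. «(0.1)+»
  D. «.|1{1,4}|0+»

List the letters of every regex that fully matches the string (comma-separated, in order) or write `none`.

C

A → no match
B → no match
C → match
D → no match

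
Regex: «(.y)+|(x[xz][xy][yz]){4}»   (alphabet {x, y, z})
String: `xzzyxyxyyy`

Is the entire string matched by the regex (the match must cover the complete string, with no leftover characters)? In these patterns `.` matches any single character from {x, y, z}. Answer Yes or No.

No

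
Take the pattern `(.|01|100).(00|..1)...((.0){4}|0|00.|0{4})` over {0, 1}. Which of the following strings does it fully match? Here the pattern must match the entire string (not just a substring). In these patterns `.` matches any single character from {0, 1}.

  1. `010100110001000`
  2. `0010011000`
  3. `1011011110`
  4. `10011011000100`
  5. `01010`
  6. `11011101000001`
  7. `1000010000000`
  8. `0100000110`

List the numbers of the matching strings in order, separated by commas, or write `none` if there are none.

1 → no match
2 → no match
3 → no match
4 → no match
5 → no match
6 → no match
7 → no match
8 → no match

none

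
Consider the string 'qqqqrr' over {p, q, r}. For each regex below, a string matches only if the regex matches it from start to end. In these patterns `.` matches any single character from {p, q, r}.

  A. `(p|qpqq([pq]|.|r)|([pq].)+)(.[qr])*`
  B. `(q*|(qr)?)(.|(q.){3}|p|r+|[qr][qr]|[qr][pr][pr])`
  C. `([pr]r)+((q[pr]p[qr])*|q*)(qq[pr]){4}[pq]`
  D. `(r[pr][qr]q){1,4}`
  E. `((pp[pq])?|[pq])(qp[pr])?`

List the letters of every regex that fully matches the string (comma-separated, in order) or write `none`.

A → match
B → match
C → no match
D → no match — must start with 'r'
E → no match

A, B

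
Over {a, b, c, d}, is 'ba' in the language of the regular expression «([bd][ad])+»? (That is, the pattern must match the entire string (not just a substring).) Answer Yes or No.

Yes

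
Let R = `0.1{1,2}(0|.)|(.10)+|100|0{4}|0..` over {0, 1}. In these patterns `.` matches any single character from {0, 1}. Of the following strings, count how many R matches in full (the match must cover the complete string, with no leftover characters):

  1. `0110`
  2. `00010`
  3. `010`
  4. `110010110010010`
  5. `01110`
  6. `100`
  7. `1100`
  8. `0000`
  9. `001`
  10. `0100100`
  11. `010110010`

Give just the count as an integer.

1. `0110` → match
2. `00010` → no match
3. `010` → match
4 → match
5. `01110` → match
6. `100` → match
7. `1100` → no match
8. `0000` → match
9. `001` → match
10. `0100100` → no match
11. `010110010` → match
Total matched: 8

8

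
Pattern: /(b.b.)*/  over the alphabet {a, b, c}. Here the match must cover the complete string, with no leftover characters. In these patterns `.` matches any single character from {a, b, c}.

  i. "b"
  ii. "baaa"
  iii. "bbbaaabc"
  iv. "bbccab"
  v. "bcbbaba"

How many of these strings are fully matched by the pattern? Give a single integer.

0

i → no match
ii → no match
iii → no match
iv → no match
v → no match
Total matched: 0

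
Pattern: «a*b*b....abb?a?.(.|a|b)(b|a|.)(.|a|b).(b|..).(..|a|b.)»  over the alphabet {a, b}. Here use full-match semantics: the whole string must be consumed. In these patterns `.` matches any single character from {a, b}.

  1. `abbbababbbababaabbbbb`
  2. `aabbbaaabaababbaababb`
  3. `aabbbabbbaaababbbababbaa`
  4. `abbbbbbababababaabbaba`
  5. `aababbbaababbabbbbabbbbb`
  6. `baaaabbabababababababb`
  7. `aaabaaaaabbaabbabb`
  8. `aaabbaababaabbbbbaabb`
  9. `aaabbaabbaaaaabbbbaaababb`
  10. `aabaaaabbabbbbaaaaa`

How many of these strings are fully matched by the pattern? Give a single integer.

1 → no match
2 → no match
3 → no match
4 → match
5 → no match
6 → no match
7 → no match
8 → match
9 → no match
10 → no match
Total matched: 2

2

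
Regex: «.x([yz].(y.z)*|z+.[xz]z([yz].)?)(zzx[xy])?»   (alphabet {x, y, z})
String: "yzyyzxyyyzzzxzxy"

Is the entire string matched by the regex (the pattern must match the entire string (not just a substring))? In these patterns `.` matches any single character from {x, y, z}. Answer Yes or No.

No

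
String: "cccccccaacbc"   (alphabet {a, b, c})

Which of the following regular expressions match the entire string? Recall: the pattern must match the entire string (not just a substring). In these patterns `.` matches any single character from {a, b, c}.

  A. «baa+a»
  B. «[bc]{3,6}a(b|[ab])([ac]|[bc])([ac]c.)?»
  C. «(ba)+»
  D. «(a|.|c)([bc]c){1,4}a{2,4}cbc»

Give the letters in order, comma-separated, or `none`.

A → no match — must start with "baa"
B → no match
C → no match — must start with "ba"
D → match

D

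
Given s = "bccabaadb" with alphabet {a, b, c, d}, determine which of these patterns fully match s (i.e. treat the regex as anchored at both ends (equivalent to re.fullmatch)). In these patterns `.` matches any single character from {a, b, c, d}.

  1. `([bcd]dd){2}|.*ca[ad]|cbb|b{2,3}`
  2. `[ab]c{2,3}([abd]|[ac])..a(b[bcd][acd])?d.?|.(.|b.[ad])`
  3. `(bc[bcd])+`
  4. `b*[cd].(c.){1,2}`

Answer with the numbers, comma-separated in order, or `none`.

2

1 → no match
2 → match
3 → no match
4 → no match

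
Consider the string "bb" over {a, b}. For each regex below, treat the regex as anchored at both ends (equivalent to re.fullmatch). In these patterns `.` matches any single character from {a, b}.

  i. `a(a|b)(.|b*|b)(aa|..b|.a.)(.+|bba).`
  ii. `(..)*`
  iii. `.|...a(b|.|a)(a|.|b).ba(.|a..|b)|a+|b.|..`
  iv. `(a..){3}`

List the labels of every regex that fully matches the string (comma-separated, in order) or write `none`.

i → no match — must start with "a"
ii → match
iii → match
iv → no match — must start with "a"

ii, iii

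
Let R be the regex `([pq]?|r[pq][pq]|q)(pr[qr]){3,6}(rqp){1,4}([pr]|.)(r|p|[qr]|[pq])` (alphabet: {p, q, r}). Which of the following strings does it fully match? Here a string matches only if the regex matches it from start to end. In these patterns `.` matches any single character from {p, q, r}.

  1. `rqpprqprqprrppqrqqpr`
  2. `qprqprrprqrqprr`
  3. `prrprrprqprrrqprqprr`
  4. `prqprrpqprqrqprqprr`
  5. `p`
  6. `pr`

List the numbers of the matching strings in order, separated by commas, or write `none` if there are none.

1 → no match
2 → match
3 → match
4 → no match
5. `p` → no match
6. `pr` → no match

2, 3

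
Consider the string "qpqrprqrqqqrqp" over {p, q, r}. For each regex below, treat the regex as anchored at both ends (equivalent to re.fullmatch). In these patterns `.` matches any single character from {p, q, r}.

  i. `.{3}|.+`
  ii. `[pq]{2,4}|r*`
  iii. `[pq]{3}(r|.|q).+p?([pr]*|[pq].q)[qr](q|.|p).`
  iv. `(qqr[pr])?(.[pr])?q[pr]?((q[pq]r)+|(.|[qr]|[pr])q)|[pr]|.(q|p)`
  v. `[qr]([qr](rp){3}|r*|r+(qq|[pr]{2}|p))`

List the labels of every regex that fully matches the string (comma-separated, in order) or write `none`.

i, iii

i → match
ii → no match
iii → match
iv → no match
v → no match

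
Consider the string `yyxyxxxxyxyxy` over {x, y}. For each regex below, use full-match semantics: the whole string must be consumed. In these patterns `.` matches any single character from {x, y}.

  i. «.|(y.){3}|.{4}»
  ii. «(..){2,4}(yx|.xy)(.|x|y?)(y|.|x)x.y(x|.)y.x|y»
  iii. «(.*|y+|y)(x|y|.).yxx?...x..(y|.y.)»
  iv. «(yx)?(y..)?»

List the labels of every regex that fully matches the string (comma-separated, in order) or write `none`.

i → no match
ii → no match
iii → match
iv → no match

iii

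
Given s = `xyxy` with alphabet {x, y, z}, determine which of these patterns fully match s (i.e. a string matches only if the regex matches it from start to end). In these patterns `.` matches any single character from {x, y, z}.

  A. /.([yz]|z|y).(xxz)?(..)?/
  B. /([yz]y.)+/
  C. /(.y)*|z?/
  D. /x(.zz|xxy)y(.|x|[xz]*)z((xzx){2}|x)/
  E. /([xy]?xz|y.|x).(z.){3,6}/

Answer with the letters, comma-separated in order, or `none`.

A → no match
B → no match
C → match
D → no match
E → no match

C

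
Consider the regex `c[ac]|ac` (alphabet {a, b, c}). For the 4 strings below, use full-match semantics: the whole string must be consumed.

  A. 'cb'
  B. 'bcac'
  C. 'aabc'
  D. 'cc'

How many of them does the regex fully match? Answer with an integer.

A → no match
B → no match
C → no match
D → match
Total matched: 1

1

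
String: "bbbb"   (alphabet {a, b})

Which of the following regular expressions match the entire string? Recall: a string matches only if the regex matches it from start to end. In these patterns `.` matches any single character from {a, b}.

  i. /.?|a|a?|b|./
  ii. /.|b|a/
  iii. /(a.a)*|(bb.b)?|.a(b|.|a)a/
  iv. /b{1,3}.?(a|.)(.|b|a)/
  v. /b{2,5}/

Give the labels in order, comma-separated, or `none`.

i → no match
ii → no match
iii → match
iv → match
v → match

iii, iv, v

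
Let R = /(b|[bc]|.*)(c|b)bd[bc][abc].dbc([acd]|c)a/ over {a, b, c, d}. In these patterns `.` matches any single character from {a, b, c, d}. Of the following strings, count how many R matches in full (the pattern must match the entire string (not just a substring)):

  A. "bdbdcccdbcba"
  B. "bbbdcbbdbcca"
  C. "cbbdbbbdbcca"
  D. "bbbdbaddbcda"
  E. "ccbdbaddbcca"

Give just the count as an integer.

4

A → no match
B → match
C → match
D → match
E → match
Total matched: 4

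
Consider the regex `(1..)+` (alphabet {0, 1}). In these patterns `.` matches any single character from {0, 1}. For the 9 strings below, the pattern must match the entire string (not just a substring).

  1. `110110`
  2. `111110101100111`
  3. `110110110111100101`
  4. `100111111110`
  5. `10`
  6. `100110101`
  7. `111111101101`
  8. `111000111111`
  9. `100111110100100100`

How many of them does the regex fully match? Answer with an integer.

7

1. `110110` → match
2 → match
3 → match
4. `100111111110` → match
5. `10` → no match
6. `100110101` → match
7. `111111101101` → match
8. `111000111111` → no match
9 → match
Total matched: 7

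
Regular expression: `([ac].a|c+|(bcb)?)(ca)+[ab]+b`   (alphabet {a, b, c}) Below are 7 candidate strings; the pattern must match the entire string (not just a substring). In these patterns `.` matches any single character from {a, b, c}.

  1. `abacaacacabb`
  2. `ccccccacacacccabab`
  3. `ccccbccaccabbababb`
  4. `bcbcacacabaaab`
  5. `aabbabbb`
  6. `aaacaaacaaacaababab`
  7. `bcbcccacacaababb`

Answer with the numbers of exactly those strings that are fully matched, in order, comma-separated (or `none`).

4

1 → no match
2 → no match
3 → no match
4 → match
5 → no match
6 → no match
7 → no match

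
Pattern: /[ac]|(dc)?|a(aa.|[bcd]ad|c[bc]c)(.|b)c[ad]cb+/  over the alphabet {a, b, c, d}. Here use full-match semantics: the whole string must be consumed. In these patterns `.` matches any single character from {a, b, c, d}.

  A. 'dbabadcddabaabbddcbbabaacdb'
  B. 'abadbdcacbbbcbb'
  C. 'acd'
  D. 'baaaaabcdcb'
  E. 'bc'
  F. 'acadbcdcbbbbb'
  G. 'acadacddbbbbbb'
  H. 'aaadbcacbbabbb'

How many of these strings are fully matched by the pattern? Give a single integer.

A → no match
B → no match
C → no match
D → no match
E → no match
F → match
G → no match
H → no match
Total matched: 1

1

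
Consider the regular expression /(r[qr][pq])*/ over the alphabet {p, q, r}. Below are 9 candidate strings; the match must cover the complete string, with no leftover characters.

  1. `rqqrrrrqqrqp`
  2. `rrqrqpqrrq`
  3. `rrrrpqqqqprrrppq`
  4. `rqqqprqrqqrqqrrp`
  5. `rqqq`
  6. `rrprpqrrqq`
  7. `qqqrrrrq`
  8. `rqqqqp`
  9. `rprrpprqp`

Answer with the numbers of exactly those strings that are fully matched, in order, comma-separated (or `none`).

1 → no match
2 → no match
3 → no match
4 → no match
5 → no match
6 → no match
7 → no match
8 → no match
9 → no match

none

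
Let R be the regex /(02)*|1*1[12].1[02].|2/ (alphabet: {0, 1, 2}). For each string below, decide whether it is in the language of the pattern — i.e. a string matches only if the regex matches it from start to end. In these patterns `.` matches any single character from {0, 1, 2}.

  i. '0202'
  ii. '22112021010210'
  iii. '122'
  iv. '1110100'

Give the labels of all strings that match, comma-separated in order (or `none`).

i → match
ii → no match
iii → no match
iv → match

i, iv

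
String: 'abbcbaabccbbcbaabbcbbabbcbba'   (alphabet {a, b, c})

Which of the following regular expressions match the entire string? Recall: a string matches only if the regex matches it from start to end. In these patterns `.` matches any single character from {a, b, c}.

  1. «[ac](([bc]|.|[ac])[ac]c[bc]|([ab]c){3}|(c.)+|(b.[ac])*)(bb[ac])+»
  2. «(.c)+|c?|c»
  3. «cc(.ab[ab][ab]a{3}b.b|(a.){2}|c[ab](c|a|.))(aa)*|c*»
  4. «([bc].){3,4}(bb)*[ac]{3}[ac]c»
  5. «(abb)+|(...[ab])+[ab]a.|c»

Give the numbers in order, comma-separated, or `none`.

1 → match
2 → no match
3 → no match
4 → no match — must end with 'c'
5 → no match

1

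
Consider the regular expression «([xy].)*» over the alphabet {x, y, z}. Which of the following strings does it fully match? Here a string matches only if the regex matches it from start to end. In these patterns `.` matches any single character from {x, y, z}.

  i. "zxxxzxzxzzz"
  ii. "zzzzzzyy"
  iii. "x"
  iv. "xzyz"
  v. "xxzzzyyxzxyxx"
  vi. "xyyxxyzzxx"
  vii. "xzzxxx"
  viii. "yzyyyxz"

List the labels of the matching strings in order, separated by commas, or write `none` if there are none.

i. "zxxxzxzxzzz" → no match
ii. "zzzzzzyy" → no match
iii. "x" → no match
iv. "xzyz" → match
v → no match
vi. "xyyxxyzzxx" → no match
vii. "xzzxxx" → no match
viii. "yzyyyxz" → no match

iv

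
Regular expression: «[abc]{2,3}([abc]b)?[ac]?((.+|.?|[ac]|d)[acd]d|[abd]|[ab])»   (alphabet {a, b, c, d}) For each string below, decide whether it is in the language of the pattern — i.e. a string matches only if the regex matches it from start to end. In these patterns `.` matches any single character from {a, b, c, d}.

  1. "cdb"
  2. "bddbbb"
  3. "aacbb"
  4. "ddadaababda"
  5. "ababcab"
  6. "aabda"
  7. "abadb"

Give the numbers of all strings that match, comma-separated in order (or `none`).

3

1 → no match
2 → no match
3 → match
4 → no match
5 → no match
6 → no match
7 → no match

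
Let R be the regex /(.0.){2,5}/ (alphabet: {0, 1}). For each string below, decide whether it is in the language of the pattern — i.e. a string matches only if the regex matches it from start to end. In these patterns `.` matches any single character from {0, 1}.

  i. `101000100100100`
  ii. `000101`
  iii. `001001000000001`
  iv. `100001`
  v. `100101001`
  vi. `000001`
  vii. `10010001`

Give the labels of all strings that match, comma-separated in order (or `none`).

i → match
ii → match
iii → match
iv → match
v → match
vi → match
vii → no match

i, ii, iii, iv, v, vi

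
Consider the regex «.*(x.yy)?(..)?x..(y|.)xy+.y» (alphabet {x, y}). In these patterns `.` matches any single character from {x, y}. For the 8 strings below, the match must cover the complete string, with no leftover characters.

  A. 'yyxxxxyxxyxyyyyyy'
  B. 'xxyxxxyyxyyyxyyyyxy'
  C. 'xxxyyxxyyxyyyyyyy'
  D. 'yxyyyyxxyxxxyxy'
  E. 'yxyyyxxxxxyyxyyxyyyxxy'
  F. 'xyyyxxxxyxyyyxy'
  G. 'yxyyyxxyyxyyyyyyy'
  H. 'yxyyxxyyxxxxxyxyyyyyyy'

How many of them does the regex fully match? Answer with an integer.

6

A → no match
B → match
C → match
D → match
E → no match
F → match
G → match
H → match
Total matched: 6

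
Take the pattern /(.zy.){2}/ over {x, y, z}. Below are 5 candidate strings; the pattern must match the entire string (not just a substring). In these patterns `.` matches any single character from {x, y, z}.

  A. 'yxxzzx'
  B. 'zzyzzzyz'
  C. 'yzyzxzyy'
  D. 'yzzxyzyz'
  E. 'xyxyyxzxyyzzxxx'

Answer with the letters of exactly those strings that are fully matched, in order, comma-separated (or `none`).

A → no match
B → match
C → match
D → no match
E → no match

B, C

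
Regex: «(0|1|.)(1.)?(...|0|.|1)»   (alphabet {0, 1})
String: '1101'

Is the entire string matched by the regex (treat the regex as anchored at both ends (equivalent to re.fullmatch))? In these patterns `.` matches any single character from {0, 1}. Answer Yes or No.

Yes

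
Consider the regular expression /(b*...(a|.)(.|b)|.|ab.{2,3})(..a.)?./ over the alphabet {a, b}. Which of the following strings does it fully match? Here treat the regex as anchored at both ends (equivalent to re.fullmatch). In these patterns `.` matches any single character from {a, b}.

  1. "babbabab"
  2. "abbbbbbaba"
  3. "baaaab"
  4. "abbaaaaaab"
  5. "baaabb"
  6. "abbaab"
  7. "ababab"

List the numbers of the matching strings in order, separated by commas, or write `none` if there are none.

1 → no match
2 → match
3 → match
4 → match
5 → match
6 → match
7 → match

2, 3, 4, 5, 6, 7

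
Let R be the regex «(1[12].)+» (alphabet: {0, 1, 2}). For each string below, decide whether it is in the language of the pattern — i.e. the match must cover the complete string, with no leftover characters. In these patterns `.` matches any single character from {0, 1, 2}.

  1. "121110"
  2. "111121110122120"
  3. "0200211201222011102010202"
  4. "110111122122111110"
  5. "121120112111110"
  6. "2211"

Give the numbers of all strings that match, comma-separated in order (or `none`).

1, 2, 4, 5

1. "121110" → match
2 → match
3 → no match — must start with "1"
4 → match
5 → match
6. "2211" → no match — must start with "1"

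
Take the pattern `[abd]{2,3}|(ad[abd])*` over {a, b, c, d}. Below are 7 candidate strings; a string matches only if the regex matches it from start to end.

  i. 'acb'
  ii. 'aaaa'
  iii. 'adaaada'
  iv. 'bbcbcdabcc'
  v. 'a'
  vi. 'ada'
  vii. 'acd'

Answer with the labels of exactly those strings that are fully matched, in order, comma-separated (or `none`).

i → no match
ii → no match
iii → no match
iv → no match
v → no match
vi → match
vii → no match

vi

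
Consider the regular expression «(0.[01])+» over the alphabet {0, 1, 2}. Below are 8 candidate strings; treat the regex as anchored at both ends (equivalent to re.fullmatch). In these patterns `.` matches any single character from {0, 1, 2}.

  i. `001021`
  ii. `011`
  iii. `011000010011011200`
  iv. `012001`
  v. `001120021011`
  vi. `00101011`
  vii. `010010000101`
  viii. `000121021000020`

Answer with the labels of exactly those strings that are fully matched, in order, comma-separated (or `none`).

i → match
ii → match
iii → no match
iv → no match
v → no match
vi → no match
vii → no match
viii → no match

i, ii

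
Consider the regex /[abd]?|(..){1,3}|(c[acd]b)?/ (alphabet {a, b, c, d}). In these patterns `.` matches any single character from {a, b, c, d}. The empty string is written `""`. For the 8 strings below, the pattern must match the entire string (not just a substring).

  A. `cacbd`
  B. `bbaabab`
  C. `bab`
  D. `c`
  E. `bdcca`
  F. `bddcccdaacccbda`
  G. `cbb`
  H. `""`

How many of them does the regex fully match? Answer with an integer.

1

A. `cacbd` → no match
B. `bbaabab` → no match
C. `bab` → no match
D. `c` → no match
E. `bdcca` → no match
F → no match
G. `cbb` → no match
H. `""` → match
Total matched: 1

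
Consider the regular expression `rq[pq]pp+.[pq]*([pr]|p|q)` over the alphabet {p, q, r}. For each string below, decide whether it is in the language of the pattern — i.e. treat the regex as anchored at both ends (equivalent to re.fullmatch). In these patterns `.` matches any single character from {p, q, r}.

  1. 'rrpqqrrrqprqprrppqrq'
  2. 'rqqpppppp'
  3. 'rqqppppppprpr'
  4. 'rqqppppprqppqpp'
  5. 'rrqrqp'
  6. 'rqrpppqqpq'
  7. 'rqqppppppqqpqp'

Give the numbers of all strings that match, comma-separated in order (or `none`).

1 → no match — must start with 'rq'
2 → match
3 → match
4 → match
5 → no match — must start with 'rq'
6 → no match
7 → match

2, 3, 4, 7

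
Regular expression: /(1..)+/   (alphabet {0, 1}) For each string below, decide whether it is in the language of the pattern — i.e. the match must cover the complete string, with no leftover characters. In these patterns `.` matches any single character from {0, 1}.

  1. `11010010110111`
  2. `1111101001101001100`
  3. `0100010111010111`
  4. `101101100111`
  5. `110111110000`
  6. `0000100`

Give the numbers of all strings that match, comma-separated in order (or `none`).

4

1 → no match
2 → no match
3 → no match — must start with `1`
4 → match
5 → no match
6 → no match — must start with `1`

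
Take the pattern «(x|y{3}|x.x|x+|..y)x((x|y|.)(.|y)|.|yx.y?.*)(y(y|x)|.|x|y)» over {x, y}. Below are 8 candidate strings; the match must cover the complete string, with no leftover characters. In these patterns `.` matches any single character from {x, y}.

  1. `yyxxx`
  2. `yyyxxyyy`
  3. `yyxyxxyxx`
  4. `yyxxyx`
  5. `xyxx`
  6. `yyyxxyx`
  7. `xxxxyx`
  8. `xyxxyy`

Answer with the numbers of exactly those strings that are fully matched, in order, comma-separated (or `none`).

1 → no match
2 → match
3 → no match
4 → no match
5 → no match
6 → match
7 → match
8 → match

2, 6, 7, 8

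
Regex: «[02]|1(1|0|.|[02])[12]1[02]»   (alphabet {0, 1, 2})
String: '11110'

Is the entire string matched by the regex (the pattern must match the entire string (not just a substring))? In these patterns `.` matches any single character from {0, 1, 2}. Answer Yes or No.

Yes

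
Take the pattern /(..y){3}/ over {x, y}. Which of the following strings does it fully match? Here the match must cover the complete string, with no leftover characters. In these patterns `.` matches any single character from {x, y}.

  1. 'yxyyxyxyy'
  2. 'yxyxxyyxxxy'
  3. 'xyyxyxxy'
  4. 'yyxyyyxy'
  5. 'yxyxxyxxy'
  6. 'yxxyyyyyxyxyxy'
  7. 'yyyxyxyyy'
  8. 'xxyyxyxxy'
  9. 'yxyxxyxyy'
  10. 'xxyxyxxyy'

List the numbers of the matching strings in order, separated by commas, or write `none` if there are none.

1 → match
2 → no match
3 → no match
4 → no match
5 → match
6 → no match
7 → no match
8 → match
9 → match
10 → no match

1, 5, 8, 9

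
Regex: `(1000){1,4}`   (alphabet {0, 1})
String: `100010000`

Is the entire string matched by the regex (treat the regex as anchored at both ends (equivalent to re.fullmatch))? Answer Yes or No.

No

Every match must end with `1000`, but `100010000` does not.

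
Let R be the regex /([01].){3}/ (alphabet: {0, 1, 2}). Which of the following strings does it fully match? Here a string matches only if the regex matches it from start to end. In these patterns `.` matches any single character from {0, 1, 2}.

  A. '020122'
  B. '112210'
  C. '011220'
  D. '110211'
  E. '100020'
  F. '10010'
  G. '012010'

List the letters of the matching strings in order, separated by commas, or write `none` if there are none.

A → no match
B → no match
C → no match
D → match
E → no match
F → no match
G → no match

D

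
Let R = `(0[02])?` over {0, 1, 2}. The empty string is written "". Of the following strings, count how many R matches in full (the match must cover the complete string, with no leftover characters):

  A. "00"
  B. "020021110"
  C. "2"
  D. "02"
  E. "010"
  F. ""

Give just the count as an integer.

3

A → match
B → no match
C → no match
D → match
E → no match
F → match
Total matched: 3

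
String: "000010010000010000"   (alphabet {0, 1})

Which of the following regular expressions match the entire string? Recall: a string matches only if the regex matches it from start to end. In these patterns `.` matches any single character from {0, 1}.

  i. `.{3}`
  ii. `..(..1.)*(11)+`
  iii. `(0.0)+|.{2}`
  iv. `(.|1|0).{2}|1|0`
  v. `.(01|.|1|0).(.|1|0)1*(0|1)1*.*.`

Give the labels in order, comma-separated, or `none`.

iii, v

i → no match
ii → no match — must end with "11"
iii → match
iv → no match
v → match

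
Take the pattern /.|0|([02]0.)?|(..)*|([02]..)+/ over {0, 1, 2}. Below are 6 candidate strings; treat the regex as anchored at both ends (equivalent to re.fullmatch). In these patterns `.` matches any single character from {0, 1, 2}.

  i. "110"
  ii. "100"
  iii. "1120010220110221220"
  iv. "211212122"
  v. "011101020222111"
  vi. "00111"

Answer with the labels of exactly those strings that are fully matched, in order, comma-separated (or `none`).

i → no match
ii → no match
iii → no match
iv → no match
v → no match
vi → no match

none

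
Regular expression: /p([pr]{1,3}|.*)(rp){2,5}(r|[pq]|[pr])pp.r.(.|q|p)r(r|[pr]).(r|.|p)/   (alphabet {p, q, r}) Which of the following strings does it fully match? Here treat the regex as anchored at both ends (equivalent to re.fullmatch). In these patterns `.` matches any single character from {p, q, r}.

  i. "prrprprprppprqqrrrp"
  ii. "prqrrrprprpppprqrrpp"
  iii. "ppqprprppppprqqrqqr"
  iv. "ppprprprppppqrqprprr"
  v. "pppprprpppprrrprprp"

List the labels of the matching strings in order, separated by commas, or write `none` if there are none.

i, iv, v

i → match
ii → no match
iii → no match
iv → match
v → match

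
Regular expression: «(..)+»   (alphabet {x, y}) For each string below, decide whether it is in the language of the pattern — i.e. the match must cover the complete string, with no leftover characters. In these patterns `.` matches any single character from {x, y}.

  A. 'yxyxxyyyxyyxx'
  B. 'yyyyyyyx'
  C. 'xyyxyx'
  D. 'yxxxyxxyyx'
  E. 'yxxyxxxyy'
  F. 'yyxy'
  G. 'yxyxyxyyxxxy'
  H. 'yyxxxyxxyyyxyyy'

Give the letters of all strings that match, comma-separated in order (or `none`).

A → no match
B. 'yyyyyyyx' → match
C. 'xyyxyx' → match
D. 'yxxxyxxyyx' → match
E. 'yxxyxxxyy' → no match
F. 'yyxy' → match
G. 'yxyxyxyyxxxy' → match
H → no match

B, C, D, F, G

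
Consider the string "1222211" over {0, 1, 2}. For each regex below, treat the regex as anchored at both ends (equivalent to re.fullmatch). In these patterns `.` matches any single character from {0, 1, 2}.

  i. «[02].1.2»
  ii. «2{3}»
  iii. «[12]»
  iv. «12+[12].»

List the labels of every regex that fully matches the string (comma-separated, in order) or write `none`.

iv

i → no match — must end with "2"
ii → no match — must start with "2"
iii → no match
iv → match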